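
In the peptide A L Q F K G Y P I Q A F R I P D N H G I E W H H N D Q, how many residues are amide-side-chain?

5

Asparagine (N) and glutamine (Q) have uncharged amide side chains.
Matching residues: Q3, Q10, N17, N25, Q27.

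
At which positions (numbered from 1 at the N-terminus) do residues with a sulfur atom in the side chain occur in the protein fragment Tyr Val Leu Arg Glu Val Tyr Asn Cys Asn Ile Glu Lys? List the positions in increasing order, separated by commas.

The sulfur-bearing residues are cysteine (–SH) and methionine (–S–CH₃).
Matching residues: Cys9.

9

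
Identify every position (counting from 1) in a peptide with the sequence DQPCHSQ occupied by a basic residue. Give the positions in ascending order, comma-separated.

5

Lysine (K), arginine (R), and histidine (H) have basic, nitrogen-containing side chains.
Matching residues: H5.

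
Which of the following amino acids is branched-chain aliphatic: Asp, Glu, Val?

Val

The BCAAs are Val, Leu, and Ile — aliphatic side chains with a branch point.
Of the listed options, only Val belongs to this group.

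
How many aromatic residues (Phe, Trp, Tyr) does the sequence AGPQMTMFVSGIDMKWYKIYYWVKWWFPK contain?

Matching residues: F8, W16, Y17, Y20, Y21, W22, W25, W26, F27.

9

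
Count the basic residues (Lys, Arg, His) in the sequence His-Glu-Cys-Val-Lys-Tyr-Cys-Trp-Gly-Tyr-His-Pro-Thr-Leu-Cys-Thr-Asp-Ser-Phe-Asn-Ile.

Matching residues: His1, Lys5, His11.

3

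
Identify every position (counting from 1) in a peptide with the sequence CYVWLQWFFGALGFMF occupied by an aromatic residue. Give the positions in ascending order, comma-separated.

F, W, and Y each carry an aromatic ring on the side chain.
Matching residues: Y2, W4, W7, F8, F9, F14, F16.

2, 4, 7, 8, 9, 14, 16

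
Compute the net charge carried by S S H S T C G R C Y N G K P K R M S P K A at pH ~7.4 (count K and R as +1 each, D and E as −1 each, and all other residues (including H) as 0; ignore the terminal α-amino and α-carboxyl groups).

Positive (K, R): R8, K13, K15, R16, K20 → +5.
Negative (D, E): none → −0.
Net charge = (+5) + (−0) = +5.

+5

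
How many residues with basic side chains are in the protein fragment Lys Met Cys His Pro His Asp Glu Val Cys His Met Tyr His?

5

K, R, and H are the three residues with basic side chains (ε-amine, guanidinium, and imidazole respectively).
Matching residues: Lys1, His4, His6, His11, His14.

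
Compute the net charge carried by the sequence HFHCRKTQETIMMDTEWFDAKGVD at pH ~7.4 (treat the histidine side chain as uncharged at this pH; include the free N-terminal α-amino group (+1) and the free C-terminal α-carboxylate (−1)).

Near pH 7.4, K and R contribute +1 each, D and E contribute −1 each, and every other side chain (His included, as stated) is uncharged.
Positive (K, R): R5, K6, K21 → +3.
Negative (D, E): E9, D14, E16, D19, D24 → −5.
The N-terminus (+1) and C-terminus (−1) cancel.
Net charge = (+3) + (−5) = −2.

-2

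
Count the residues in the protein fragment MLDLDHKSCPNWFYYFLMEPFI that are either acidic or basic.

5

Acidic: D, E. Basic: H, K, R.
Acidic residues here: D3, D5, E19 (3).
Basic residues here: H6, K7 (2).
The two groups share no amino acid, so total = 3 + 2 = 5.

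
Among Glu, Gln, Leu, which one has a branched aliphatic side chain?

Valine (V), leucine (L), and isoleucine (I) are the branched-chain amino acids.
Of the listed options, only Leu belongs to this group.

Leu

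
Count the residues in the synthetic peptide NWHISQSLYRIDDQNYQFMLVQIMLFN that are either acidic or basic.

4

Acidic: D, E. Basic: H, K, R.
Acidic residues here: D12, D13 (2).
Basic residues here: H3, R10 (2).
The two groups share no amino acid, so total = 2 + 2 = 4.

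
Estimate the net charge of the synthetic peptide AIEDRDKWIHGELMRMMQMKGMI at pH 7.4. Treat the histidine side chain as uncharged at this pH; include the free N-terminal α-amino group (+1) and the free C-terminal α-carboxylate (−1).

0

The side chains ionized at physiological pH are Lys/Arg (+1) and Asp/Glu (−1); with His treated as neutral, nothing else contributes.
Positive (K, R): R5, K7, R15, K20 → +4.
Negative (D, E): E3, D4, D6, E12 → −4.
The N-terminus (+1) and C-terminus (−1) cancel.
Net charge = (+4) + (−4) = 0.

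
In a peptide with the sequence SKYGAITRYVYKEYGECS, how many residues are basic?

Lysine (K), arginine (R), and histidine (H) have basic, nitrogen-containing side chains.
Matching residues: K2, R8, K12.

3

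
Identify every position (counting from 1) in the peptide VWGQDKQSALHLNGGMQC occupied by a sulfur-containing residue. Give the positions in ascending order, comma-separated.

Cysteine (C, thiol) and methionine (M, thioether) are the two sulfur-containing amino acids.
Matching residues: M16, C18.

16, 18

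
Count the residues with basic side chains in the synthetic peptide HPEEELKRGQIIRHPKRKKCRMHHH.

13

K, R, and H are the three residues with basic side chains (ε-amine, guanidinium, and imidazole respectively).
Matching residues: H1, K7, R8, R13, H14, K16, R17, K18, K19, R21, H23, H24, H25.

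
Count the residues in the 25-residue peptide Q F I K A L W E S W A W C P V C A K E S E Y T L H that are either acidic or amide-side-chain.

4

Acidic: D, E. Amide-side-chain: N, Q.
Acidic residues here: E8, E19, E21 (3).
Amide-side-chain residues here: Q1 (1).
The two groups share no amino acid, so total = 3 + 1 = 4.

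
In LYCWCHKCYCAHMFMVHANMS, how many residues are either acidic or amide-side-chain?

1

Acidic: D, E. Amide-side-chain: N, Q.
Acidic residues here: none (0).
Amide-side-chain residues here: N19 (1).
The two groups share no amino acid, so total = 0 + 1 = 1.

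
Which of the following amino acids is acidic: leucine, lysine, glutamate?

Aspartate (D) and glutamate (E) have carboxylic-acid side chains and are the acidic amino acids.
Of the listed options, only glutamate belongs to this group.

glutamate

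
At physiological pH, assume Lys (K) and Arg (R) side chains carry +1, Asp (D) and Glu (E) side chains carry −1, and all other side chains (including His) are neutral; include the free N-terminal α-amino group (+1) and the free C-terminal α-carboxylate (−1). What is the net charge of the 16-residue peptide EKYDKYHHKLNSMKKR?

+4

Positive (K, R): K2, K5, K9, K14, K15, R16 → +6.
Negative (D, E): E1, D4 → −2.
The N-terminus (+1) and C-terminus (−1) cancel.
Net charge = (+6) + (−2) = +4.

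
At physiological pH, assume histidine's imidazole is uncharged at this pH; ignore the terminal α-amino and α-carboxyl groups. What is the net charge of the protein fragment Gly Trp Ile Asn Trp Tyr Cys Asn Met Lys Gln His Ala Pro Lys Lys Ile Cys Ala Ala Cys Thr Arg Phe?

+4

The side chains ionized at physiological pH are Lys/Arg (+1) and Asp/Glu (−1); with His treated as neutral, nothing else contributes.
Positive (K, R): Lys10, Lys15, Lys16, Arg23 → +4.
Negative (D, E): none → −0.
Net charge = (+4) + (−0) = +4.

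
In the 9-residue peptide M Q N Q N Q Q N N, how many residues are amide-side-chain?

Asparagine (N) and glutamine (Q) have uncharged amide side chains.
Matching residues: Q2, N3, Q4, N5, Q6, Q7, N8, N9.

8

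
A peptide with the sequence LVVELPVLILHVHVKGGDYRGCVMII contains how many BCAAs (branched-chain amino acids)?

V, L, and I make up the branched-chain aliphatic group.
Matching residues: L1, V2, V3, L5, V7, L8, I9, L10, V12, V14, V23, I25, I26.

13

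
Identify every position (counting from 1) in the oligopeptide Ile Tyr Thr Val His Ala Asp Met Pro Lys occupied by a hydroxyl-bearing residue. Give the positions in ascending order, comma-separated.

S, T, and Y are the three residues with a side-chain hydroxyl.
Matching residues: Tyr2, Thr3.

2, 3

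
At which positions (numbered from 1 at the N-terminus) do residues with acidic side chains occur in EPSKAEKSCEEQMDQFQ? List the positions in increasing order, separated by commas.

Aspartate (D) and glutamate (E) have carboxylic-acid side chains and are the acidic amino acids.
Matching residues: E1, E6, E10, E11, D14.

1, 6, 10, 11, 14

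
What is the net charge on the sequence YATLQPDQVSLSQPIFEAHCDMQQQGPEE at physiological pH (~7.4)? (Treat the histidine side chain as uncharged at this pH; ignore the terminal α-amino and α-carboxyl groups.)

-5

Near pH 7.4, K and R contribute +1 each, D and E contribute −1 each, and every other side chain (His included, as stated) is uncharged.
Positive (K, R): none → +0.
Negative (D, E): D7, E17, D21, E28, E29 → −5.
Net charge = (+0) + (−5) = −5.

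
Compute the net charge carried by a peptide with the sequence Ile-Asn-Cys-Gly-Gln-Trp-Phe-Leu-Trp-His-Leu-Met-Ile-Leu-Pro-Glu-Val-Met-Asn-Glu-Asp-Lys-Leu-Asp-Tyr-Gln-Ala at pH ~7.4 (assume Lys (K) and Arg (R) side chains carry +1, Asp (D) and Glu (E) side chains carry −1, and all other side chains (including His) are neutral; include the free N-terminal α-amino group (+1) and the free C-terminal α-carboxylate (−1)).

-3

Positive (K, R): Lys22 → +1.
Negative (D, E): Glu16, Glu20, Asp21, Asp24 → −4.
The N-terminus (+1) and C-terminus (−1) cancel.
Net charge = (+1) + (−4) = −3.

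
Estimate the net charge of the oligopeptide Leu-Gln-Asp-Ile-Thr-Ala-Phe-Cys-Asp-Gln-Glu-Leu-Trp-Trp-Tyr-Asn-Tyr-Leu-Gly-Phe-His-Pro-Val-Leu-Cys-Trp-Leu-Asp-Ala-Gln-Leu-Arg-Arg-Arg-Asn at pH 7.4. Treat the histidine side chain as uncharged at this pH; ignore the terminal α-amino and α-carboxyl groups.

At pH ~7.4 the Lys and Arg side chains are protonated (+1), the Asp and Glu side chains are deprotonated (−1), and with His taken as neutral all other side chains carry no charge.
Positive (K, R): Arg32, Arg33, Arg34 → +3.
Negative (D, E): Asp3, Asp9, Glu11, Asp28 → −4.
Net charge = (+3) + (−4) = −1.

-1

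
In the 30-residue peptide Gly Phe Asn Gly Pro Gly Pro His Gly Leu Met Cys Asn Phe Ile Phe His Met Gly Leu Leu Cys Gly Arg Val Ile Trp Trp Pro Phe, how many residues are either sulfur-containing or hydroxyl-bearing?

Sulfur-containing: C, M. Hydroxyl-bearing: S, T, Y.
Sulfur-containing residues here: Met11, Cys12, Met18, Cys22 (4).
Hydroxyl-bearing residues here: none (0).
The two groups share no amino acid, so total = 4 + 0 = 4.

4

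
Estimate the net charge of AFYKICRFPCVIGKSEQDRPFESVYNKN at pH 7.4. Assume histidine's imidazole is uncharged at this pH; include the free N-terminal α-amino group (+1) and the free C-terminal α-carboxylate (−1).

+2

The side chains ionized at physiological pH are Lys/Arg (+1) and Asp/Glu (−1); with His treated as neutral, nothing else contributes.
Positive (K, R): K4, R7, K14, R19, K27 → +5.
Negative (D, E): E16, D18, E22 → −3.
The N-terminus (+1) and C-terminus (−1) cancel.
Net charge = (+5) + (−3) = +2.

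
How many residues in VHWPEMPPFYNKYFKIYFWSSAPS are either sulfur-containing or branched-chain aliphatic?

Sulfur-containing: C, M. Branched-chain aliphatic: I, L, V.
Sulfur-containing residues here: M6 (1).
Branched-chain aliphatic residues here: V1, I16 (2).
The two groups share no amino acid, so total = 1 + 2 = 3.

3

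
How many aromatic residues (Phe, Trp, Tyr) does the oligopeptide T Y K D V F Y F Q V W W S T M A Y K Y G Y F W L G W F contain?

13

Matching residues: Y2, F6, Y7, F8, W11, W12, Y17, Y19, Y21, F22, W23, W26, F27.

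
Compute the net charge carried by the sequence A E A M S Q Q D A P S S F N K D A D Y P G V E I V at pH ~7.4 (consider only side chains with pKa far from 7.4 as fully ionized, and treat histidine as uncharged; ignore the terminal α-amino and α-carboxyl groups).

-4

At pH ~7.4 the Lys and Arg side chains are protonated (+1), the Asp and Glu side chains are deprotonated (−1), and with His taken as neutral all other side chains carry no charge.
Positive (K, R): K15 → +1.
Negative (D, E): E2, D8, D16, D18, E23 → −5.
Net charge = (+1) + (−5) = −4.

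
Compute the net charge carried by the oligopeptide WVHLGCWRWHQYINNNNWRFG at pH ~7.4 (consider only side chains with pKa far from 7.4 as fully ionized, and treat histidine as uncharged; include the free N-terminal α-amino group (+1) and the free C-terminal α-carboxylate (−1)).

The side chains ionized at physiological pH are Lys/Arg (+1) and Asp/Glu (−1); with His treated as neutral, nothing else contributes.
Positive (K, R): R8, R19 → +2.
Negative (D, E): none → −0.
The N-terminus (+1) and C-terminus (−1) cancel.
Net charge = (+2) + (−0) = +2.

+2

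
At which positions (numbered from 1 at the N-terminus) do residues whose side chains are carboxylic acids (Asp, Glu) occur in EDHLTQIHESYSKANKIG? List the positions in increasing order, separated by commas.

Matching residues: E1, D2, E9.

1, 2, 9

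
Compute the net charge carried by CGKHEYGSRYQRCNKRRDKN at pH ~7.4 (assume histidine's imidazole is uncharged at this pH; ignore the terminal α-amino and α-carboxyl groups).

The side chains ionized at physiological pH are Lys/Arg (+1) and Asp/Glu (−1); with His treated as neutral, nothing else contributes.
Positive (K, R): K3, R9, R12, K15, R16, R17, K19 → +7.
Negative (D, E): E5, D18 → −2.
Net charge = (+7) + (−2) = +5.

+5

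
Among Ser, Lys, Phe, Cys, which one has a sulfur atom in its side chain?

Cysteine (C, thiol) and methionine (M, thioether) are the two sulfur-containing amino acids.
Of the listed options, only Cys belongs to this group.

Cys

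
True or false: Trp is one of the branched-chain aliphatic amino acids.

Valine (V), leucine (L), and isoleucine (I) are the branched-chain amino acids.
Tryptophan is not in this group.

False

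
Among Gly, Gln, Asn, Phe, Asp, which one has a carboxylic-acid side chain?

Asp

Aspartate (D) and glutamate (E) have carboxylic-acid side chains and are the acidic amino acids.
Of the listed options, only Asp belongs to this group.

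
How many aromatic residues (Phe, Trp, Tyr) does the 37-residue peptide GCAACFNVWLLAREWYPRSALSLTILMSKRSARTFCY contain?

6

Matching residues: F6, W9, W15, Y16, F35, Y37.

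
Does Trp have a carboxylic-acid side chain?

No

Aspartate (D) and glutamate (E) have carboxylic-acid side chains and are the acidic amino acids.
Tryptophan is not in this group.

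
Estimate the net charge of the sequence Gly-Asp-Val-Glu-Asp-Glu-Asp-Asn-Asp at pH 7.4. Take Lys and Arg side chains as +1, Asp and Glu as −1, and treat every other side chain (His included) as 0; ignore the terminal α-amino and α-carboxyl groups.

Positive (K, R): none → +0.
Negative (D, E): Asp2, Glu4, Asp5, Glu6, Asp7, Asp9 → −6.
Net charge = (+0) + (−6) = −6.

-6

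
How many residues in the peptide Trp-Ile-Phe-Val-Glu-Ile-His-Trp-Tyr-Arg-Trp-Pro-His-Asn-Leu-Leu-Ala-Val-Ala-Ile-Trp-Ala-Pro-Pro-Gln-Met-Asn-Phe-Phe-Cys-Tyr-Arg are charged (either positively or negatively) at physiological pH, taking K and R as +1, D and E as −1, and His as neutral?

3

Charged side chains at pH ~7.4: K, R (positive); D, E (negative).
Matching residues: Glu5, Arg10, Arg32.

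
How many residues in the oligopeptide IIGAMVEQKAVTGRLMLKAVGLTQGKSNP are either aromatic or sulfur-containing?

Aromatic: F, W, Y. Sulfur-containing: C, M.
Aromatic residues here: none (0).
Sulfur-containing residues here: M5, M16 (2).
The two groups share no amino acid, so total = 0 + 2 = 2.

2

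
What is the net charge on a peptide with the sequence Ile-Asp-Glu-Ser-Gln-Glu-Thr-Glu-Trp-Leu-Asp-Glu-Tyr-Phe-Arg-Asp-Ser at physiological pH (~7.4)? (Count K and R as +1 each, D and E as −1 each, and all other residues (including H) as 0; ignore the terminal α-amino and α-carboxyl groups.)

Positive (K, R): Arg15 → +1.
Negative (D, E): Asp2, Glu3, Glu6, Glu8, Asp11, Glu12, Asp16 → −7.
Net charge = (+1) + (−7) = −6.

-6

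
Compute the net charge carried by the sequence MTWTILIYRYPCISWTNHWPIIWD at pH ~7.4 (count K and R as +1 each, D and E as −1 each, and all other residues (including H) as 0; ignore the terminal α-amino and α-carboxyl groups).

Positive (K, R): R9 → +1.
Negative (D, E): D24 → −1.
Net charge = (+1) + (−1) = 0.

0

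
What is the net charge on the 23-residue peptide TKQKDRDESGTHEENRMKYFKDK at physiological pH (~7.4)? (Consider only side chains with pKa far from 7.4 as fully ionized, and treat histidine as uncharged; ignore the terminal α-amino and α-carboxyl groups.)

+1

Near pH 7.4, K and R contribute +1 each, D and E contribute −1 each, and every other side chain (His included, as stated) is uncharged.
Positive (K, R): K2, K4, R6, R16, K18, K21, K23 → +7.
Negative (D, E): D5, D7, E8, E13, E14, D22 → −6.
Net charge = (+7) + (−6) = +1.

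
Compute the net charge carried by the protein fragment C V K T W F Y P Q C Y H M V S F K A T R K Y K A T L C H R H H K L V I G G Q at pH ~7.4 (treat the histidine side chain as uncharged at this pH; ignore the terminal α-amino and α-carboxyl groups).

The side chains ionized at physiological pH are Lys/Arg (+1) and Asp/Glu (−1); with His treated as neutral, nothing else contributes.
Positive (K, R): K3, K17, R20, K21, K23, R29, K32 → +7.
Negative (D, E): none → −0.
Net charge = (+7) + (−0) = +7.

+7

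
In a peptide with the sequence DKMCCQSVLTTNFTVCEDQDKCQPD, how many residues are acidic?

5

Only D (aspartate) and E (glutamate) carry a side-chain carboxylic acid.
Matching residues: D1, E17, D18, D20, D25.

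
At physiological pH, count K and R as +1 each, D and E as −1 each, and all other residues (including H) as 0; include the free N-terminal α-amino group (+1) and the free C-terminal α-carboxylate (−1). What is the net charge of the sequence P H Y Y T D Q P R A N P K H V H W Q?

Positive (K, R): R9, K13 → +2.
Negative (D, E): D6 → −1.
The N-terminus (+1) and C-terminus (−1) cancel.
Net charge = (+2) + (−1) = +1.

+1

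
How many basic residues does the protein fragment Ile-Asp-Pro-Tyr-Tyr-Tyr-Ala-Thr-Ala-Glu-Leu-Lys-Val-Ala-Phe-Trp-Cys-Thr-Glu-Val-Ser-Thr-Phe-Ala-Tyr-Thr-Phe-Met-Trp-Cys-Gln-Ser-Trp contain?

Lysine (K), arginine (R), and histidine (H) have basic, nitrogen-containing side chains.
Matching residues: Lys12.

1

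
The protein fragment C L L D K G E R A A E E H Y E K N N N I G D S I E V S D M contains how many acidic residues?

8

Only D (aspartate) and E (glutamate) carry a side-chain carboxylic acid.
Matching residues: D4, E7, E11, E12, E15, D22, E25, D28.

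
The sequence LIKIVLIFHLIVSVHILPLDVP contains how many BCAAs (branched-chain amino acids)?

Valine (V), leucine (L), and isoleucine (I) are the branched-chain amino acids.
Matching residues: L1, I2, I4, V5, L6, I7, L10, I11, V12, V14, I16, L17, L19, V21.

14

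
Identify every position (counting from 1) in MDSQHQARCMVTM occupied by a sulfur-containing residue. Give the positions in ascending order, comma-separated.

The sulfur-bearing residues are cysteine (–SH) and methionine (–S–CH₃).
Matching residues: M1, C9, M10, M13.

1, 9, 10, 13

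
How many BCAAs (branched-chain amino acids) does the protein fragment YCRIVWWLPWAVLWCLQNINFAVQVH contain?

The BCAAs are Val, Leu, and Ile — aliphatic side chains with a branch point.
Matching residues: I4, V5, L8, V12, L13, L16, I19, V23, V25.

9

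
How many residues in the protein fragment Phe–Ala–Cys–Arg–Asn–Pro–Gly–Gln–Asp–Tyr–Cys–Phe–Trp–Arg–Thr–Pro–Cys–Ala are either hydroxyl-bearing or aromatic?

5

Hydroxyl-bearing: S, T, Y. Aromatic: F, W, Y.
Hydroxyl-bearing residues here: Tyr10, Thr15 (2).
Aromatic residues here: Phe1, Tyr10, Phe12, Trp13 (4).
Y is in both groups, so the 1 Y residue must not be double-counted.
Total = 2 + 4 − 1 = 5.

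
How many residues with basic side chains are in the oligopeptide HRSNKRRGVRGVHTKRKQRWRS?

12

The basic amino acids are Lys (K), Arg (R), and His (H).
Matching residues: H1, R2, K5, R6, R7, R10, H13, K15, R16, K17, R19, R21.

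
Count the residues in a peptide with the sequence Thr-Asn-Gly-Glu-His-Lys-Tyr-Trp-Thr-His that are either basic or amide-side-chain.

4

Basic: H, K, R. Amide-side-chain: N, Q.
Basic residues here: His5, Lys6, His10 (3).
Amide-side-chain residues here: Asn2 (1).
The two groups share no amino acid, so total = 3 + 1 = 4.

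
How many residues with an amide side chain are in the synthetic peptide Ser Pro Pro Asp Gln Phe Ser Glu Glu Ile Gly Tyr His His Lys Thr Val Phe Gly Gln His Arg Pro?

The amide-side-chain residues are Asn (N) and Gln (Q).
Matching residues: Gln5, Gln20.

2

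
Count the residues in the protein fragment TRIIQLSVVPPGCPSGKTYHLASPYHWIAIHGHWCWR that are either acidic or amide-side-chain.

Acidic: D, E. Amide-side-chain: N, Q.
Acidic residues here: none (0).
Amide-side-chain residues here: Q5 (1).
The two groups share no amino acid, so total = 0 + 1 = 1.

1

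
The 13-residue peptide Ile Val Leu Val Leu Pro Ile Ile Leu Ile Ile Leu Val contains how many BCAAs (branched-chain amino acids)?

12

V, L, and I make up the branched-chain aliphatic group.
Matching residues: Ile1, Val2, Leu3, Val4, Leu5, Ile7, Ile8, Leu9, Ile10, Ile11, Leu12, Val13.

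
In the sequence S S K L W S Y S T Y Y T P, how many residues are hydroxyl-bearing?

9

S, T, and Y are the three residues with a side-chain hydroxyl.
Matching residues: S1, S2, S6, Y7, S8, T9, Y10, Y11, T12.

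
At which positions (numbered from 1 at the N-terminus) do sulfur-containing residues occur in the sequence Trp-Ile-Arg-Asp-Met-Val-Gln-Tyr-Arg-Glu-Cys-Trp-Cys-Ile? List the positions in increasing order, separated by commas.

5, 11, 13

The sulfur-bearing residues are cysteine (–SH) and methionine (–S–CH₃).
Matching residues: Met5, Cys11, Cys13.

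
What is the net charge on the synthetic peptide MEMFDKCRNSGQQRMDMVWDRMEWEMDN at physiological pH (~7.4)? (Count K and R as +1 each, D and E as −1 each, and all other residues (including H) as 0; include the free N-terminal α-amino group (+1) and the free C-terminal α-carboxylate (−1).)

-3

Positive (K, R): K6, R8, R14, R21 → +4.
Negative (D, E): E2, D5, D16, D20, E23, E25, D27 → −7.
The N-terminus (+1) and C-terminus (−1) cancel.
Net charge = (+4) + (−7) = −3.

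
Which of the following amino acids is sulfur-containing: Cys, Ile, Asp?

Cys

The sulfur-bearing residues are cysteine (–SH) and methionine (–S–CH₃).
Of the listed options, only Cys belongs to this group.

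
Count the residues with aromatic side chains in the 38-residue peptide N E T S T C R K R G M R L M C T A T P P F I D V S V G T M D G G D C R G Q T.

Phenylalanine (F), tryptophan (W), and tyrosine (Y) have aromatic ring side chains.
Matching residues: F21.

1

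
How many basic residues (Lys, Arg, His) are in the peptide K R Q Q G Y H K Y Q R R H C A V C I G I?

Matching residues: K1, R2, H7, K8, R11, R12, H13.

7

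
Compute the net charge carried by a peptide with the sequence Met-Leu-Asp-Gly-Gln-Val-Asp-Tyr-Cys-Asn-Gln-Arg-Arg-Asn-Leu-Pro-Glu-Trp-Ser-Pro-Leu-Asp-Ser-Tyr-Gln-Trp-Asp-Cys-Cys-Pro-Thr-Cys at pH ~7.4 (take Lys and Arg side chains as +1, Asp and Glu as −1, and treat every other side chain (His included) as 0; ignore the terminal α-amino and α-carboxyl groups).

-3

Positive (K, R): Arg12, Arg13 → +2.
Negative (D, E): Asp3, Asp7, Glu17, Asp22, Asp27 → −5.
Net charge = (+2) + (−5) = −3.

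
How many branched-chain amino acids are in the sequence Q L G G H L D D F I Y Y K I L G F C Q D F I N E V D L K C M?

Valine (V), leucine (L), and isoleucine (I) are the branched-chain amino acids.
Matching residues: L2, L6, I10, I14, L15, I22, V25, L27.

8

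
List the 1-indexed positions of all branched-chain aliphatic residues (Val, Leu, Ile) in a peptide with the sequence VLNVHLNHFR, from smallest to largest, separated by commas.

1, 2, 4, 6

Matching residues: V1, L2, V4, L6.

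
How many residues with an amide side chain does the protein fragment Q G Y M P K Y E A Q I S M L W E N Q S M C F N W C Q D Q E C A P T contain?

The amide-side-chain residues are Asn (N) and Gln (Q).
Matching residues: Q1, Q10, N17, Q18, N23, Q26, Q28.

7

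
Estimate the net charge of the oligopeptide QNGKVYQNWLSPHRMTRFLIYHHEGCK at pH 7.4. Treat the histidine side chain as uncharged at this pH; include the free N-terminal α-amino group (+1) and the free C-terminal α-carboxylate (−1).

+3

Near pH 7.4, K and R contribute +1 each, D and E contribute −1 each, and every other side chain (His included, as stated) is uncharged.
Positive (K, R): K4, R14, R17, K27 → +4.
Negative (D, E): E24 → −1.
The N-terminus (+1) and C-terminus (−1) cancel.
Net charge = (+4) + (−1) = +3.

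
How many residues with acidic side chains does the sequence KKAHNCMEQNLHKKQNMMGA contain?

1

Aspartate (D) and glutamate (E) have carboxylic-acid side chains and are the acidic amino acids.
Matching residues: E8.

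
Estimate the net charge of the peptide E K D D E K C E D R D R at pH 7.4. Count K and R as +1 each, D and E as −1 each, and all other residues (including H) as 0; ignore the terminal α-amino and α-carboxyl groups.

Positive (K, R): K2, K6, R10, R12 → +4.
Negative (D, E): E1, D3, D4, E5, E8, D9, D11 → −7.
Net charge = (+4) + (−7) = −3.

-3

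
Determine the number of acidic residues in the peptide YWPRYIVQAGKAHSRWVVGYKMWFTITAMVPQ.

0

Aspartate (D) and glutamate (E) have carboxylic-acid side chains and are the acidic amino acids.
None of the 32 residues belong to this group.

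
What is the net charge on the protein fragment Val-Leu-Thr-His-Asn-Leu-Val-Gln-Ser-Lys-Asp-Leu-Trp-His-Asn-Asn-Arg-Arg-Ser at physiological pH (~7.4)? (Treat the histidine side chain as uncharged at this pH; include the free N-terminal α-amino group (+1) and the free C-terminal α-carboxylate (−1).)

+2

Near pH 7.4, K and R contribute +1 each, D and E contribute −1 each, and every other side chain (His included, as stated) is uncharged.
Positive (K, R): Lys10, Arg17, Arg18 → +3.
Negative (D, E): Asp11 → −1.
The N-terminus (+1) and C-terminus (−1) cancel.
Net charge = (+3) + (−1) = +2.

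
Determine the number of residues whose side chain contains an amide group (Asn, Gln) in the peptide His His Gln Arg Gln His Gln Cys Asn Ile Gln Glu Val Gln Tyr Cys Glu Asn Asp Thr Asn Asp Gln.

Matching residues: Gln3, Gln5, Gln7, Asn9, Gln11, Gln14, Asn18, Asn21, Gln23.

9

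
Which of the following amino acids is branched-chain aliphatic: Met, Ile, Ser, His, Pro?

Ile

V, L, and I make up the branched-chain aliphatic group.
Of the listed options, only Ile belongs to this group.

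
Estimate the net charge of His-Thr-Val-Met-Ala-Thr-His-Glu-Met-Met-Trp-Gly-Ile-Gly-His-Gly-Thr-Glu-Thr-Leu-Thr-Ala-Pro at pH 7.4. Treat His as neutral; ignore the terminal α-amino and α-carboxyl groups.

At pH ~7.4 the Lys and Arg side chains are protonated (+1), the Asp and Glu side chains are deprotonated (−1), and with His taken as neutral all other side chains carry no charge.
Positive (K, R): none → +0.
Negative (D, E): Glu8, Glu18 → −2.
Net charge = (+0) + (−2) = −2.

-2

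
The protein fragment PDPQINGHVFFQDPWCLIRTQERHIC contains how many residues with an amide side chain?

4

Asparagine (N) and glutamine (Q) have uncharged amide side chains.
Matching residues: Q4, N6, Q12, Q21.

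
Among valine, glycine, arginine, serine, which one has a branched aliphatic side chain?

valine

Valine (V), leucine (L), and isoleucine (I) are the branched-chain amino acids.
Of the listed options, only valine belongs to this group.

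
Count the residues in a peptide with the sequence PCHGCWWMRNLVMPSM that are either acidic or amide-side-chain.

1

Acidic: D, E. Amide-side-chain: N, Q.
Acidic residues here: none (0).
Amide-side-chain residues here: N10 (1).
The two groups share no amino acid, so total = 0 + 1 = 1.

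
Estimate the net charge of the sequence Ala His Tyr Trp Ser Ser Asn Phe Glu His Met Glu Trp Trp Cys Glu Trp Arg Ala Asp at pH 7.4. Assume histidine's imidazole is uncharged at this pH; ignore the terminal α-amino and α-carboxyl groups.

-3

At pH ~7.4 the Lys and Arg side chains are protonated (+1), the Asp and Glu side chains are deprotonated (−1), and with His taken as neutral all other side chains carry no charge.
Positive (K, R): Arg18 → +1.
Negative (D, E): Glu9, Glu12, Glu16, Asp20 → −4.
Net charge = (+1) + (−4) = −3.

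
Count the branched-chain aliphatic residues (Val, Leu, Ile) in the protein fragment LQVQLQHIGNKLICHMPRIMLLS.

Matching residues: L1, V3, L5, I8, L12, I13, I19, L21, L22.

9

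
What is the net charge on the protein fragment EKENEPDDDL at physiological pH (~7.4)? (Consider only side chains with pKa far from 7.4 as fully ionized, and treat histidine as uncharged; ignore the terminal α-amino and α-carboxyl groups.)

At pH ~7.4 the Lys and Arg side chains are protonated (+1), the Asp and Glu side chains are deprotonated (−1), and with His taken as neutral all other side chains carry no charge.
Positive (K, R): K2 → +1.
Negative (D, E): E1, E3, E5, D7, D8, D9 → −6.
Net charge = (+1) + (−6) = −5.

-5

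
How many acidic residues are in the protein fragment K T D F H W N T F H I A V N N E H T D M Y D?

Aspartate (D) and glutamate (E) have carboxylic-acid side chains and are the acidic amino acids.
Matching residues: D3, E16, D19, D22.

4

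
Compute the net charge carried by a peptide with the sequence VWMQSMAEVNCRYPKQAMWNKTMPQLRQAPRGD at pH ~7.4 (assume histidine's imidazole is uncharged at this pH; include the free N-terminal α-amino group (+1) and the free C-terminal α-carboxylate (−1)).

+3

At pH ~7.4 the Lys and Arg side chains are protonated (+1), the Asp and Glu side chains are deprotonated (−1), and with His taken as neutral all other side chains carry no charge.
Positive (K, R): R12, K15, K21, R27, R31 → +5.
Negative (D, E): E8, D33 → −2.
The N-terminus (+1) and C-terminus (−1) cancel.
Net charge = (+5) + (−2) = +3.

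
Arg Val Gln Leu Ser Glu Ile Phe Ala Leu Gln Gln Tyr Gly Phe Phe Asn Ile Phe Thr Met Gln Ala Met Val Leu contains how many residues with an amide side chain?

5

Only N (asparagine) and Q (glutamine) carry a side-chain carboxamide.
Matching residues: Gln3, Gln11, Gln12, Asn17, Gln22.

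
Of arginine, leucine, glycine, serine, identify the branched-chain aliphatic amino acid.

The BCAAs are Val, Leu, and Ile — aliphatic side chains with a branch point.
Of the listed options, only leucine belongs to this group.

leucine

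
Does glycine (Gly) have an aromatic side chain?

No

F, W, and Y each carry an aromatic ring on the side chain.
Glycine is not in this group.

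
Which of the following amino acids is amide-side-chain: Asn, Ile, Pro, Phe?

Asn

Only N (asparagine) and Q (glutamine) carry a side-chain carboxamide.
Of the listed options, only Asn belongs to this group.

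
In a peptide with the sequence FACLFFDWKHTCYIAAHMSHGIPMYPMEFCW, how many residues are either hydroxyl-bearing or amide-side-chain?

4

Hydroxyl-bearing: S, T, Y. Amide-side-chain: N, Q.
Hydroxyl-bearing residues here: T11, Y13, S19, Y25 (4).
Amide-side-chain residues here: none (0).
The two groups share no amino acid, so total = 4 + 0 = 4.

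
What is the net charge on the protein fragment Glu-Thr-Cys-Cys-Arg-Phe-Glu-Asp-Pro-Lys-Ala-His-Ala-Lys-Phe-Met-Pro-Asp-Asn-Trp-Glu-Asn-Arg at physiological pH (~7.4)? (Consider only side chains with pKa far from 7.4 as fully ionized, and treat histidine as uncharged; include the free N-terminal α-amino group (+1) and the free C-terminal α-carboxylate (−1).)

-1

The side chains ionized at physiological pH are Lys/Arg (+1) and Asp/Glu (−1); with His treated as neutral, nothing else contributes.
Positive (K, R): Arg5, Lys10, Lys14, Arg23 → +4.
Negative (D, E): Glu1, Glu7, Asp8, Asp18, Glu21 → −5.
The N-terminus (+1) and C-terminus (−1) cancel.
Net charge = (+4) + (−5) = −1.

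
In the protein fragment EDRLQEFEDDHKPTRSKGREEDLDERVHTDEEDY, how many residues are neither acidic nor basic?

Acidic: D, E. Basic: K, R, H. All other residues are neither.
Matching residues: L4, Q5, F7, P13, T14, S16, G18, L23, V27, T29, Y34.

11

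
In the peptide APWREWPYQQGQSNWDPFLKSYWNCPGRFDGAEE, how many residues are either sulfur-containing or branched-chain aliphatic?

Sulfur-containing: C, M. Branched-chain aliphatic: I, L, V.
Sulfur-containing residues here: C25 (1).
Branched-chain aliphatic residues here: L19 (1).
The two groups share no amino acid, so total = 1 + 1 = 2.

2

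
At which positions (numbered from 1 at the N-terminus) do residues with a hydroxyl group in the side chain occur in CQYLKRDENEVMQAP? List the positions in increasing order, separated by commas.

3

S, T, and Y are the three residues with a side-chain hydroxyl.
Matching residues: Y3.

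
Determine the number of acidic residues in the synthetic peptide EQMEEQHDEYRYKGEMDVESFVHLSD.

9

Aspartate (D) and glutamate (E) have carboxylic-acid side chains and are the acidic amino acids.
Matching residues: E1, E4, E5, D8, E9, E15, D17, E19, D26.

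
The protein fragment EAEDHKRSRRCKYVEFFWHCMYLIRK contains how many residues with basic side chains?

The basic amino acids are Lys (K), Arg (R), and His (H).
Matching residues: H5, K6, R7, R9, R10, K12, H19, R25, K26.

9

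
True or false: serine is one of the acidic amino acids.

False

The acidic residues are Asp (D) and Glu (E), whose side chains end in a carboxylate group.
Serine is not in this group.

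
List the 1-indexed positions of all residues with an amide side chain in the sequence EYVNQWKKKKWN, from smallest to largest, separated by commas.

Only N (asparagine) and Q (glutamine) carry a side-chain carboxamide.
Matching residues: N4, Q5, N12.

4, 5, 12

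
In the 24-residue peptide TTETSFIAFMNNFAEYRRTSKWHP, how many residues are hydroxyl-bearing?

7

Serine (S), threonine (T), and tyrosine (Y) each carry a hydroxyl group on the side chain.
Matching residues: T1, T2, T4, S5, Y16, T19, S20.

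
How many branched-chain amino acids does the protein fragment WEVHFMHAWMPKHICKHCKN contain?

The BCAAs are Val, Leu, and Ile — aliphatic side chains with a branch point.
Matching residues: V3, I14.

2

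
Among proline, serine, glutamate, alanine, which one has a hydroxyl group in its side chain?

S, T, and Y are the three residues with a side-chain hydroxyl.
Of the listed options, only serine belongs to this group.

serine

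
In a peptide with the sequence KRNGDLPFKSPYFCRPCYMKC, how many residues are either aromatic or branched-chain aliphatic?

5

Aromatic: F, W, Y. Branched-chain aliphatic: I, L, V.
Aromatic residues here: F8, Y12, F13, Y18 (4).
Branched-chain aliphatic residues here: L6 (1).
The two groups share no amino acid, so total = 4 + 1 = 5.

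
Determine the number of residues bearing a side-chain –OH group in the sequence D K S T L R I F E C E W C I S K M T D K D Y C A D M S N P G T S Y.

9

The –OH-bearing residues are Ser, Thr (aliphatic alcohols), and Tyr (phenol).
Matching residues: S3, T4, S15, T18, Y22, S27, T31, S32, Y33.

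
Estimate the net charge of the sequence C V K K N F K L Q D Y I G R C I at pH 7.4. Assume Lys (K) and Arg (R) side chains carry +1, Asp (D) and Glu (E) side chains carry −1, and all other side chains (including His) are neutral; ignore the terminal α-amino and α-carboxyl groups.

+3

Positive (K, R): K3, K4, K7, R14 → +4.
Negative (D, E): D10 → −1.
Net charge = (+4) + (−1) = +3.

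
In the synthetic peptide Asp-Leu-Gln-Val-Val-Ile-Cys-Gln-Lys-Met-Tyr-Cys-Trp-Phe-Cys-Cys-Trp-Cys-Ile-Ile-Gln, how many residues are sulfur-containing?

6

Only Cys (C) and Met (M) have a sulfur atom in the side chain.
Matching residues: Cys7, Met10, Cys12, Cys15, Cys16, Cys18.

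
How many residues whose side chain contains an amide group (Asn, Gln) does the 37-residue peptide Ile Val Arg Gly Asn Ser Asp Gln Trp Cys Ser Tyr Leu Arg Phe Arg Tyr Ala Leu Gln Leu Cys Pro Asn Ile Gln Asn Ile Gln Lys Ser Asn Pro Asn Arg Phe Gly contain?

9

Matching residues: Asn5, Gln8, Gln20, Asn24, Gln26, Asn27, Gln29, Asn32, Asn34.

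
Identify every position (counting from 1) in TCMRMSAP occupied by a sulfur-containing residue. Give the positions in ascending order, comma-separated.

2, 3, 5

Only Cys (C) and Met (M) have a sulfur atom in the side chain.
Matching residues: C2, M3, M5.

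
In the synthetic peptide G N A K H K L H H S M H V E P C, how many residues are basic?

6

The basic amino acids are Lys (K), Arg (R), and His (H).
Matching residues: K4, H5, K6, H8, H9, H12.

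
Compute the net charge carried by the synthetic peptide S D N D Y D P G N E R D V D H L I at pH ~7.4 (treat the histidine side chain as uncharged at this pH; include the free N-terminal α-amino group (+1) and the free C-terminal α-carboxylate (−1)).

-5

At pH ~7.4 the Lys and Arg side chains are protonated (+1), the Asp and Glu side chains are deprotonated (−1), and with His taken as neutral all other side chains carry no charge.
Positive (K, R): R11 → +1.
Negative (D, E): D2, D4, D6, E10, D12, D14 → −6.
The N-terminus (+1) and C-terminus (−1) cancel.
Net charge = (+1) + (−6) = −5.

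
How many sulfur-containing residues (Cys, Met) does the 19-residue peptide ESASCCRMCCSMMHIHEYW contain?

7

Matching residues: C5, C6, M8, C9, C10, M12, M13.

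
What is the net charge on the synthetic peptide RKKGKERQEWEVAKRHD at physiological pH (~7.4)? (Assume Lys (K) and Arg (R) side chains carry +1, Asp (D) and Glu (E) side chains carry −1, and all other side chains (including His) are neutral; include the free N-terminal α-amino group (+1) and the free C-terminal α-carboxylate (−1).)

Positive (K, R): R1, K2, K3, K5, R7, K14, R15 → +7.
Negative (D, E): E6, E9, E11, D17 → −4.
The N-terminus (+1) and C-terminus (−1) cancel.
Net charge = (+7) + (−4) = +3.

+3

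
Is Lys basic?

Yes

The basic amino acids are Lys (K), Arg (R), and His (H).
Lysine is in this group.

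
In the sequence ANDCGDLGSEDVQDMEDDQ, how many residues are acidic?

Only D (aspartate) and E (glutamate) carry a side-chain carboxylic acid.
Matching residues: D3, D6, E10, D11, D14, E16, D17, D18.

8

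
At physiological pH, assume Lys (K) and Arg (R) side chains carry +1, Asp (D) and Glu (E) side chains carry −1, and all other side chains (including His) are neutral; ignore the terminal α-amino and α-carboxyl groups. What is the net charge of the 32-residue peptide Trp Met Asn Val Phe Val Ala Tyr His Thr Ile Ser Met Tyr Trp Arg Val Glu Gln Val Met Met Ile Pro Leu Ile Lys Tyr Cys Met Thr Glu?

Positive (K, R): Arg16, Lys27 → +2.
Negative (D, E): Glu18, Glu32 → −2.
Net charge = (+2) + (−2) = 0.

0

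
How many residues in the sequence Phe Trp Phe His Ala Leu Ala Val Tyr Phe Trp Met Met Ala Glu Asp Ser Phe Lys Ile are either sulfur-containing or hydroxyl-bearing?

Sulfur-containing: C, M. Hydroxyl-bearing: S, T, Y.
Sulfur-containing residues here: Met12, Met13 (2).
Hydroxyl-bearing residues here: Tyr9, Ser17 (2).
The two groups share no amino acid, so total = 2 + 2 = 4.

4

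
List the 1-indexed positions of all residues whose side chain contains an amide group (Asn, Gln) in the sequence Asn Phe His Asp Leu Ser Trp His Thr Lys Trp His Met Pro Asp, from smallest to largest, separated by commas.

Matching residues: Asn1.

1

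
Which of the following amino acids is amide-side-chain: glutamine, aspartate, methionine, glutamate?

Only N (asparagine) and Q (glutamine) carry a side-chain carboxamide.
Of the listed options, only glutamine belongs to this group.

glutamine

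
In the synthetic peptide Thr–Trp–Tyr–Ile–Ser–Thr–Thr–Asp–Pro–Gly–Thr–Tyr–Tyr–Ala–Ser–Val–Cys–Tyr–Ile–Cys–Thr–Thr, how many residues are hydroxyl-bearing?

The –OH-bearing residues are Ser, Thr (aliphatic alcohols), and Tyr (phenol).
Matching residues: Thr1, Tyr3, Ser5, Thr6, Thr7, Thr11, Tyr12, Tyr13, Ser15, Tyr18, Thr21, Thr22.

12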